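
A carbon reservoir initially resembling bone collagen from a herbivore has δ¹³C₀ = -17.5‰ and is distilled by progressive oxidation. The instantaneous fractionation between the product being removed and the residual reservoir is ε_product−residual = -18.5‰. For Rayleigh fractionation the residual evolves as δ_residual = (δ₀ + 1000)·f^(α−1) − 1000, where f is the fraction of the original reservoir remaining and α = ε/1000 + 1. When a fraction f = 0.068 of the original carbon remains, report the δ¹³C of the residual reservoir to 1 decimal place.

32.6‰

Rayleigh residual: δ_res = (δ₀ + 1000)·f^(α−1) − 1000
α = ε/1000 + 1 = 0.98150, so α − 1 = -0.01850
f^(α−1) = 0.068^(-0.01850) = 1.050990
δ_res = (-17.5 + 1000) × 1.050990 − 1000 = 1032.598 − 1000 = 32.60‰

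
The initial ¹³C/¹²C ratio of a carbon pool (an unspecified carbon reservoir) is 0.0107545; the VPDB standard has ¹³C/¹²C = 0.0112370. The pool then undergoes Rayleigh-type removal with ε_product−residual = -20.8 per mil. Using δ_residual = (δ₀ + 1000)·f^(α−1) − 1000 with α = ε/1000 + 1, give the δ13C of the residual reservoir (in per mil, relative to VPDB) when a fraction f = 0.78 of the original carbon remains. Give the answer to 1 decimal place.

-38.0 per mil

δ₀ = (0.0107545/0.0112370 − 1)×1000 = (0.957061 − 1)×1000 = -42.939 per mil
α − 1 = ε/1000 = -0.0208
f^(α−1) = 0.78^(-0.0208) = 1.005181
δ_res = (-42.939 + 1000) × 1.005181 − 1000 = 962.020 − 1000 = -37.98 per mil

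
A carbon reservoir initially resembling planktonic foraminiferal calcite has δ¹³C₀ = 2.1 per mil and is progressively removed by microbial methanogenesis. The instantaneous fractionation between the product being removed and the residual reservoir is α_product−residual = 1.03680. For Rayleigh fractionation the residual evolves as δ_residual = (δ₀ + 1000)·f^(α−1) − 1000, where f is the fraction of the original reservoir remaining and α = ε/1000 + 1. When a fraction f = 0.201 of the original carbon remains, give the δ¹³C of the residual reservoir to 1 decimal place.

-55.4 per mil

Rayleigh residual: δ_res = (δ₀ + 1000)·f^(α−1) − 1000
α − 1 = 0.03680
f^(α−1) = 0.201^(0.03680) = 0.942666
δ_res = (2.1 + 1000) × 0.942666 − 1000 = 944.645 − 1000 = -55.35 per mil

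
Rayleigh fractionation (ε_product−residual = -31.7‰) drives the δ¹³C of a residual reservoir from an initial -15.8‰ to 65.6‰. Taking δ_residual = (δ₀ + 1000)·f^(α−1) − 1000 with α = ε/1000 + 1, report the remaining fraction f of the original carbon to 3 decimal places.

α − 1 = ε/1000 = -0.0317
(δ_res + 1000)/(δ₀ + 1000) = (65.6 + 1000)/(-15.8 + 1000) = 1065.6/984.2 = 1.082707
f = 1.082707^(1/-0.0317) = exp(ln(1.082707)/-0.0317) = exp(0.07946/-0.0317)
f = exp(-2.5068) = 0.0815

0.082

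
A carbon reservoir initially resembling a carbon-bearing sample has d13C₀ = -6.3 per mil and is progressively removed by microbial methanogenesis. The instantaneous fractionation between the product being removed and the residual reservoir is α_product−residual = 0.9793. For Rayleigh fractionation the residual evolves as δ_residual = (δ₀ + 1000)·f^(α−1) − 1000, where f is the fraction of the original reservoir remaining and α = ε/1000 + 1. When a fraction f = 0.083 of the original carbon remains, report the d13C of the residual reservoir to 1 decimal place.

Rayleigh residual: δ_res = (δ₀ + 1000)·f^(α−1) − 1000
α − 1 = -0.02070
f^(α−1) = 0.083^(-0.02070) = 1.052871
δ_res = (-6.3 + 1000) × 1.052871 − 1000 = 1046.238 − 1000 = 46.24 per mil

46.2 per mil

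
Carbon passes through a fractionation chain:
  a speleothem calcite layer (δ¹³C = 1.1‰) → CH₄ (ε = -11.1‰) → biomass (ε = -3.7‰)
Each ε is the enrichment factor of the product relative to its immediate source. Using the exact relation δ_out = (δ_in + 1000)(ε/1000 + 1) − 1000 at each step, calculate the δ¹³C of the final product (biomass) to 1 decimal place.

step 1: δ = (1.10 + 1000)·(-11.1/1000 + 1) − 1000 = -10.01‰
step 2: δ = (-10.01 + 1000)·(-3.7/1000 + 1) − 1000 = -13.68‰

-13.7‰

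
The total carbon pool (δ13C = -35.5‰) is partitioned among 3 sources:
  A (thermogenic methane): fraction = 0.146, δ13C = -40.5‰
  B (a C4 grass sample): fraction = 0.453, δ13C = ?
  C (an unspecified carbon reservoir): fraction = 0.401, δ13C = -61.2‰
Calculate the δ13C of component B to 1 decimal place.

-11.1‰

Isotope mass balance: δ_bulk = Σ fᵢ·δᵢ.
-35.5 = 0.146×(-40.5) + 0.453×δ_B + 0.401×(-61.2)
0.453·δ_B = -35.5 − (-30.454) = -5.046
δ_B = -5.046 / 0.453 = -11.14‰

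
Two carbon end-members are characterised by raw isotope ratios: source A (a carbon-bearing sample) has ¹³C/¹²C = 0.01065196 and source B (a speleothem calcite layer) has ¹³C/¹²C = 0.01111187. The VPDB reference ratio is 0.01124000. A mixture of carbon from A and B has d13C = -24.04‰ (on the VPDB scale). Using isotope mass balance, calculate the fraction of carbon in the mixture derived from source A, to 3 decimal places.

0.309

δ_A = (0.01065196/0.01124000 − 1)×1000 = (0.947683 − 1)×1000 = -52.317‰
δ_B = (0.01111187/0.01124000 − 1)×1000 = (0.988601 − 1)×1000 = -11.399‰
f_A = (δ_mix − δ_B)/(δ_A − δ_B) = (-24.04 − (-11.399))/(-52.317 − (-11.399))
f_A = -12.641 / -40.917 = 0.3089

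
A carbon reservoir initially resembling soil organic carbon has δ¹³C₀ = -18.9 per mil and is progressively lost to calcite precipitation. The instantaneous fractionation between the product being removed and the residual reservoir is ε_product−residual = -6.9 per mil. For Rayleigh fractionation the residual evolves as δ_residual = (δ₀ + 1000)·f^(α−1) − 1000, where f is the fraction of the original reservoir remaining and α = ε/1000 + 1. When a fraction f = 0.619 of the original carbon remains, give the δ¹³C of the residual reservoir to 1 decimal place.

-15.6 per mil

Rayleigh residual: δ_res = (δ₀ + 1000)·f^(α−1) − 1000
α = ε/1000 + 1 = 0.99310, so α − 1 = -0.00690
f^(α−1) = 0.619^(-0.00690) = 1.003315
δ_res = (-18.9 + 1000) × 1.003315 − 1000 = 984.352 − 1000 = -15.65 per mil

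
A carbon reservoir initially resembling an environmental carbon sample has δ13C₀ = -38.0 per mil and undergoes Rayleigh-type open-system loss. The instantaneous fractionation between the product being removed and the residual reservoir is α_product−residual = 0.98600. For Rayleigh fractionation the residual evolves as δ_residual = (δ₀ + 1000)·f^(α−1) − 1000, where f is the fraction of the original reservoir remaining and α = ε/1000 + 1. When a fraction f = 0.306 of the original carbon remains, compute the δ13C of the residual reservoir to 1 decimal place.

-21.9 per mil

Rayleigh residual: δ_res = (δ₀ + 1000)·f^(α−1) − 1000
α − 1 = -0.01400
f^(α−1) = 0.306^(-0.01400) = 1.016717
δ_res = (-38.0 + 1000) × 1.016717 − 1000 = 978.081 − 1000 = -21.92 per mil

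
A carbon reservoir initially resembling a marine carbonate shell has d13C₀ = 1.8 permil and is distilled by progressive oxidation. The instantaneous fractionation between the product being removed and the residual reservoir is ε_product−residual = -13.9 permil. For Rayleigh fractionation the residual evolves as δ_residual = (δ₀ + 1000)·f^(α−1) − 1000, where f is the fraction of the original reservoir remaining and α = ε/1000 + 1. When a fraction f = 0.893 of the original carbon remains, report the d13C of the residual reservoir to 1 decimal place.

Rayleigh residual: δ_res = (δ₀ + 1000)·f^(α−1) − 1000
α = ε/1000 + 1 = 0.98610, so α − 1 = -0.01390
f^(α−1) = 0.893^(-0.01390) = 1.001574
δ_res = (1.8 + 1000) × 1.001574 − 1000 = 1003.377 − 1000 = 3.38 permil

3.4 permil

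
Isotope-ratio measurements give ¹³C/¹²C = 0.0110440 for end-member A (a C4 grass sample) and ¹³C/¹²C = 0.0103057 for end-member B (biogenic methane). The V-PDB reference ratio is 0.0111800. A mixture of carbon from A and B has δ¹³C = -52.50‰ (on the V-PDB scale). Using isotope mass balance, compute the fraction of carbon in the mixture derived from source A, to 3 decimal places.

δ_A = (0.0110440/0.0111800 − 1)×1000 = (0.987835 − 1)×1000 = -12.165‰
δ_B = (0.0103057/0.0111800 − 1)×1000 = (0.921798 − 1)×1000 = -78.202‰
f_A = (δ_mix − δ_B)/(δ_A − δ_B) = (-52.50 − (-78.202))/(-12.165 − (-78.202))
f_A = 25.702 / 66.038 = 0.3892

0.389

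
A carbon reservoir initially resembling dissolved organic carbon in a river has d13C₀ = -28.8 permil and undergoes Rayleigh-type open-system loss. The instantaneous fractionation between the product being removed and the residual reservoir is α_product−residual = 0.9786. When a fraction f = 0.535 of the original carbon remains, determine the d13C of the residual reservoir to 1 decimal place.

Rayleigh residual: δ_res = (δ₀ + 1000)·f^(α−1) − 1000
α − 1 = -0.02140
f^(α−1) = 0.535^(-0.02140) = 1.013475
δ_res = (-28.8 + 1000) × 1.013475 − 1000 = 984.287 − 1000 = -15.71 permil

-15.7 permil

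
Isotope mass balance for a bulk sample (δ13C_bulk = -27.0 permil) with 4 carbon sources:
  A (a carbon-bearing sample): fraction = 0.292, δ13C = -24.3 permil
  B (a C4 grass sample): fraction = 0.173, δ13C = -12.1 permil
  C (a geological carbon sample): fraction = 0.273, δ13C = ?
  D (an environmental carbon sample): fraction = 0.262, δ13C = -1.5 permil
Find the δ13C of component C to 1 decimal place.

-63.8 permil

Isotope mass balance: δ_bulk = Σ fᵢ·δᵢ.
-27.0 = 0.292×(-24.3) + 0.173×(-12.1) + 0.273×δ_C + 0.262×(-1.5)
0.273·δ_C = -27.0 − (-9.582) = -17.418
δ_C = -17.418 / 0.273 = -63.80 permil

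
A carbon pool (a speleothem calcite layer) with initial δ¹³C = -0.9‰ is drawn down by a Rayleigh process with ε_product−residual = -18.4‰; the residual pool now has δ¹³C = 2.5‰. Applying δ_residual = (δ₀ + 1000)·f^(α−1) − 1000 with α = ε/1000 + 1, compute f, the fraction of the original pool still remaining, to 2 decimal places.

α − 1 = ε/1000 = -0.0184
(δ_res + 1000)/(δ₀ + 1000) = (2.5 + 1000)/(-0.9 + 1000) = 1002.5/999.1 = 1.003403
f = 1.003403^(1/-0.0184) = exp(ln(1.003403)/-0.0184) = exp(0.00340/-0.0184)
f = exp(-0.1846) = 0.8314

0.83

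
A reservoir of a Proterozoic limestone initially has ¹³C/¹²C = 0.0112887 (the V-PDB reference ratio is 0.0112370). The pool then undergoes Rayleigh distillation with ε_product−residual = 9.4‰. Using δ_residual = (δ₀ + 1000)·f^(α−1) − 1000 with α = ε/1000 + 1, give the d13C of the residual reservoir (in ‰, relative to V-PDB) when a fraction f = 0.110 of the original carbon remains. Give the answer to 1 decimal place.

-16.0‰

δ₀ = (0.0112887/0.0112370 − 1)×1000 = (1.004601 − 1)×1000 = 4.601‰
α − 1 = ε/1000 = 0.0094
f^(α−1) = 0.110^(0.0094) = 0.979465
δ_res = (4.601 + 1000) × 0.979465 − 1000 = 983.972 − 1000 = -16.03‰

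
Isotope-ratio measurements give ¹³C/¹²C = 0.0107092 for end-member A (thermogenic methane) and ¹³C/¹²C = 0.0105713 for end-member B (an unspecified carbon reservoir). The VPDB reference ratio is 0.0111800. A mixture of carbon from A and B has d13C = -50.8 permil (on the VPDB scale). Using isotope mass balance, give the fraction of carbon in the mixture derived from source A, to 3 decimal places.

δ_A = (0.0107092/0.0111800 − 1)×1000 = (0.957889 − 1)×1000 = -42.111 permil
δ_B = (0.0105713/0.0111800 − 1)×1000 = (0.945555 − 1)×1000 = -54.445 permil
f_A = (δ_mix − δ_B)/(δ_A − δ_B) = (-50.8 − (-54.445))/(-42.111 − (-54.445))
f_A = 3.645 / 12.335 = 0.2955

0.296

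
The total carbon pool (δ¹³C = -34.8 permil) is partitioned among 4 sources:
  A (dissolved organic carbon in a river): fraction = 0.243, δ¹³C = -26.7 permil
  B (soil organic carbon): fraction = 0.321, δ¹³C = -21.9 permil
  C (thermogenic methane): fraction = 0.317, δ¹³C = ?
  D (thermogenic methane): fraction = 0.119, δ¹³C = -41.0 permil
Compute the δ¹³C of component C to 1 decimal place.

-51.7 permil

Isotope mass balance: δ_bulk = Σ fᵢ·δᵢ.
-34.8 = 0.243×(-26.7) + 0.321×(-21.9) + 0.317×δ_C + 0.119×(-41.0)
0.317·δ_C = -34.8 − (-18.397) = -16.403
δ_C = -16.403 / 0.317 = -51.74 permil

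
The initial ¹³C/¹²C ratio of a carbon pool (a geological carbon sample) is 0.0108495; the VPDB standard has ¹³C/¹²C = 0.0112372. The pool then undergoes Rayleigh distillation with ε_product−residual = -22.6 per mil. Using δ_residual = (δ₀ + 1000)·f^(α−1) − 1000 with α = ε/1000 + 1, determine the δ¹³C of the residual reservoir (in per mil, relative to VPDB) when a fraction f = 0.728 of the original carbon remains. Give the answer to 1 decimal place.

δ₀ = (0.0108495/0.0112372 − 1)×1000 = (0.965499 − 1)×1000 = -34.501 per mil
α − 1 = ε/1000 = -0.0226
f^(α−1) = 0.728^(-0.0226) = 1.007200
δ_res = (-34.501 + 1000) × 1.007200 − 1000 = 972.450 − 1000 = -27.55 per mil

-27.5 per mil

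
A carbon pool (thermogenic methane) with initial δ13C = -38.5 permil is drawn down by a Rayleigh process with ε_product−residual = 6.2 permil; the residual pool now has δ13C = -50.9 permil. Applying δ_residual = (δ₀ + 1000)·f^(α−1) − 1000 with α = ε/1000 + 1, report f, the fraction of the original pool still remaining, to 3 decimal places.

α − 1 = ε/1000 = 0.0062
(δ_res + 1000)/(δ₀ + 1000) = (-50.9 + 1000)/(-38.5 + 1000) = 949.1/961.5 = 0.987103
f = 0.987103^(1/0.0062) = exp(ln(0.987103)/0.0062) = exp(-0.01298/0.0062)
f = exp(-2.0936) = 0.1232

0.123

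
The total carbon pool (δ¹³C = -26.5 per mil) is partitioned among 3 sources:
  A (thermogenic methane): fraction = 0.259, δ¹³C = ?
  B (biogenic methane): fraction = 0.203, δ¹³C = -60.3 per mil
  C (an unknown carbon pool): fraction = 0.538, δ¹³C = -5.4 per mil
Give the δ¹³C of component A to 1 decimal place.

-43.8 per mil

Isotope mass balance: δ_bulk = Σ fᵢ·δᵢ.
-26.5 = 0.259×δ_A + 0.203×(-60.3) + 0.538×(-5.4)
0.259·δ_A = -26.5 − (-15.146) = -11.354
δ_A = -11.354 / 0.259 = -43.84 per mil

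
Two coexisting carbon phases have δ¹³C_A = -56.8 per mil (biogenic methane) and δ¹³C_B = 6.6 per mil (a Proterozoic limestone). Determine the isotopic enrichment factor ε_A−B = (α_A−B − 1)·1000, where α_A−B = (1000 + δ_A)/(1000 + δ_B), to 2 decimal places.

α_A−B = (1000 + -56.8) / (1000 + 6.6) = 943.2 / 1006.6 = 0.937016
ε_A−B = (0.937016 − 1) × 1000 = -62.984 per mil
(The approximation ε ≈ δ_A − δ_B would give -63.4 per mil.)

-62.98 per mil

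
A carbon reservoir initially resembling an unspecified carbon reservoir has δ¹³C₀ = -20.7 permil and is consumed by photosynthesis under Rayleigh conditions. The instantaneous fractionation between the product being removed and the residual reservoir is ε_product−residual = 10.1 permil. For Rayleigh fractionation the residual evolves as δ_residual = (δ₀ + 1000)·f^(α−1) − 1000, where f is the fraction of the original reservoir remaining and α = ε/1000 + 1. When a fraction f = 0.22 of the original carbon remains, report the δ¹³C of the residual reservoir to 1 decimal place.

Rayleigh residual: δ_res = (δ₀ + 1000)·f^(α−1) − 1000
α = ε/1000 + 1 = 1.01010, so α − 1 = 0.01010
f^(α−1) = 0.22^(0.01010) = 0.984824
δ_res = (-20.7 + 1000) × 0.984824 − 1000 = 964.438 − 1000 = -35.56 permil

-35.6 permil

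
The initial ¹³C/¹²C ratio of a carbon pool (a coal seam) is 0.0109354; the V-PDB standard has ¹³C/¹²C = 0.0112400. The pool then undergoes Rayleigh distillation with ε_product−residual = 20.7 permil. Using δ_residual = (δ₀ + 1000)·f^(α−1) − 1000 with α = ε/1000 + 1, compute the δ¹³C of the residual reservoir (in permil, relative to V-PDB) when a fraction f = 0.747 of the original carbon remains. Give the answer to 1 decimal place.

δ₀ = (0.0109354/0.0112400 − 1)×1000 = (0.972900 − 1)×1000 = -27.100 permil
α − 1 = ε/1000 = 0.0207
f^(α−1) = 0.747^(0.0207) = 0.993980
δ_res = (-27.100 + 1000) × 0.993980 − 1000 = 967.044 − 1000 = -32.96 permil

-33.0 permil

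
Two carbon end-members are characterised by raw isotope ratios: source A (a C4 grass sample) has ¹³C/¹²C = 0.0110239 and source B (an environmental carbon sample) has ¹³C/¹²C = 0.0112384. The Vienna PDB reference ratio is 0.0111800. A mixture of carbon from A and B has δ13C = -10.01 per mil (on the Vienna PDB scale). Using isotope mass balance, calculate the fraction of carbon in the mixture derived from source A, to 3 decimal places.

δ_A = (0.0110239/0.0111800 − 1)×1000 = (0.986038 − 1)×1000 = -13.962 per mil
δ_B = (0.0112384/0.0111800 − 1)×1000 = (1.005224 − 1)×1000 = 5.224 per mil
f_A = (δ_mix − δ_B)/(δ_A − δ_B) = (-10.01 − (5.224))/(-13.962 − (5.224))
f_A = -15.234 / -19.186 = 0.7940

0.794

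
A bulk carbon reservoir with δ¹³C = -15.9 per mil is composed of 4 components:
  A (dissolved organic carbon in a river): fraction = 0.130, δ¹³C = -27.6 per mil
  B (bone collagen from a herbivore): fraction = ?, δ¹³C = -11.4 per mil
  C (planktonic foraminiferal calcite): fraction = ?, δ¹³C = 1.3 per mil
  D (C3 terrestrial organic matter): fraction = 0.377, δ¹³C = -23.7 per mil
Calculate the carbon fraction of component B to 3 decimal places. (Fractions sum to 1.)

Let f_B and f_C be the unknown fractions; fractions sum to 1 so f_B + f_C = 0.493.
Mass balance: Σ fᵢ·δᵢ = δ_bulk ⇒ f_B·(-11.4) + f_C·(1.3) = -15.9 − (-12.523) = -3.377
Substitute f_C = 0.493 − f_B:
f_B·(-11.4 − 1.3) = -3.377 − 0.493×(1.3) = -4.018
f_B = -4.018 / -12.7 = 0.3164

0.316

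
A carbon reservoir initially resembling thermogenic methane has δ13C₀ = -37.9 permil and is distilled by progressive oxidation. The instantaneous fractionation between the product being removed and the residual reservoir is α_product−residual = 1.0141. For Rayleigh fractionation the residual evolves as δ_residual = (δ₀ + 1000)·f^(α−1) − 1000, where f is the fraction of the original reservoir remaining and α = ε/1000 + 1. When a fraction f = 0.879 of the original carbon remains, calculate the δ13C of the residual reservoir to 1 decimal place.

Rayleigh residual: δ_res = (δ₀ + 1000)·f^(α−1) − 1000
α − 1 = 0.01410
f^(α−1) = 0.879^(0.01410) = 0.998183
δ_res = (-37.9 + 1000) × 0.998183 − 1000 = 960.352 − 1000 = -39.65 permil

-39.6 permil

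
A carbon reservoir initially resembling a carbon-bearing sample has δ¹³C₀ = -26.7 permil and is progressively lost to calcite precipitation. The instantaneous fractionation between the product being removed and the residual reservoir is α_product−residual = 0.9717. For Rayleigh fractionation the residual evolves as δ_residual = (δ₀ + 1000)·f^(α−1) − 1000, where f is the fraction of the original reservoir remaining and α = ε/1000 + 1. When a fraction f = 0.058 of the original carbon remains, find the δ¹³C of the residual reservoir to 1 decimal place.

Rayleigh residual: δ_res = (δ₀ + 1000)·f^(α−1) − 1000
α − 1 = -0.02830
f^(α−1) = 0.058^(-0.02830) = 1.083914
δ_res = (-26.7 + 1000) × 1.083914 − 1000 = 1054.974 − 1000 = 54.97 permil

55.0 permil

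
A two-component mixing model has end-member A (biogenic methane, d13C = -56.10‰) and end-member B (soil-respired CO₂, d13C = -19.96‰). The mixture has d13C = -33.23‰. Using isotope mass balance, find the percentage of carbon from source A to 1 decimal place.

36.7%

δ_mix = f_A·δ_A + (1 − f_A)·δ_B  ⇒  f_A = (δ_mix − δ_B)/(δ_A − δ_B)
f_A = (-33.23 − (-19.96)) / (-56.10 − (-19.96))
f_A = -13.27 / -36.14 = 0.3672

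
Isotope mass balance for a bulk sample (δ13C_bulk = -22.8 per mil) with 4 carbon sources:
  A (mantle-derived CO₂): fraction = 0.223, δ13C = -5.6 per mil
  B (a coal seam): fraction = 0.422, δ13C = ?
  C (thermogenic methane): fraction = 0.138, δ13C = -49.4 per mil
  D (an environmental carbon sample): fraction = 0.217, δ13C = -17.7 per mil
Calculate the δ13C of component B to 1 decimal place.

Isotope mass balance: δ_bulk = Σ fᵢ·δᵢ.
-22.8 = 0.223×(-5.6) + 0.422×δ_B + 0.138×(-49.4) + 0.217×(-17.7)
0.422·δ_B = -22.8 − (-11.907) = -10.893
δ_B = -10.893 / 0.422 = -25.81 per mil

-25.8 per mil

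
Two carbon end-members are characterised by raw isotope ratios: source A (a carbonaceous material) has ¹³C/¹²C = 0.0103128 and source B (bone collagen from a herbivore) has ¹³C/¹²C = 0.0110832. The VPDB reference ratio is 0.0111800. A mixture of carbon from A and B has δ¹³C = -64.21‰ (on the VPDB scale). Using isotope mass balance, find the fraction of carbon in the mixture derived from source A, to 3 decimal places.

0.806

δ_A = (0.0103128/0.0111800 − 1)×1000 = (0.922433 − 1)×1000 = -77.567‰
δ_B = (0.0110832/0.0111800 − 1)×1000 = (0.991342 − 1)×1000 = -8.658‰
f_A = (δ_mix − δ_B)/(δ_A − δ_B) = (-64.21 − (-8.658))/(-77.567 − (-8.658))
f_A = -55.552 / -68.909 = 0.8062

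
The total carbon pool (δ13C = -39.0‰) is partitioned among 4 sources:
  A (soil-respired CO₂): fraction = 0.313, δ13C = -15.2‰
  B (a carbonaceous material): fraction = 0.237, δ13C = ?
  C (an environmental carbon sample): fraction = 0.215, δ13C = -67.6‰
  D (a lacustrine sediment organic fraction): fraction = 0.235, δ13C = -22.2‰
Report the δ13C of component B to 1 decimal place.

Isotope mass balance: δ_bulk = Σ fᵢ·δᵢ.
-39.0 = 0.313×(-15.2) + 0.237×δ_B + 0.215×(-67.6) + 0.235×(-22.2)
0.237·δ_B = -39.0 − (-24.509) = -14.491
δ_B = -14.491 / 0.237 = -61.15‰

-61.1‰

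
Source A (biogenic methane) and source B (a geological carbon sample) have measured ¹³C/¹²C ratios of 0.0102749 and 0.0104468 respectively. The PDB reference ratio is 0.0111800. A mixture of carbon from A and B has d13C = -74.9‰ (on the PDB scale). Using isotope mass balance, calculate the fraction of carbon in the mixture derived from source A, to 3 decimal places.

δ_A = (0.0102749/0.0111800 − 1)×1000 = (0.919043 − 1)×1000 = -80.957‰
δ_B = (0.0104468/0.0111800 − 1)×1000 = (0.934419 − 1)×1000 = -65.581‰
f_A = (δ_mix − δ_B)/(δ_A − δ_B) = (-74.9 − (-65.581))/(-80.957 − (-65.581))
f_A = -9.319 / -15.376 = 0.6061

0.606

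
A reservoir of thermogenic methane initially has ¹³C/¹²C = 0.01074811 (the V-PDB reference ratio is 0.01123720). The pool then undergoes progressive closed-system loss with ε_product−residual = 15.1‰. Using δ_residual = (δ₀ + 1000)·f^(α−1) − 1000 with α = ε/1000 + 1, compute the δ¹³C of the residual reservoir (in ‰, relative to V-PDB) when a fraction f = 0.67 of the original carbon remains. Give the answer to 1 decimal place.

δ₀ = (0.01074811/0.01123720 − 1)×1000 = (0.956476 − 1)×1000 = -43.524‰
α − 1 = ε/1000 = 0.0151
f^(α−1) = 0.67^(0.0151) = 0.993971
δ_res = (-43.524 + 1000) × 0.993971 − 1000 = 950.709 − 1000 = -49.29‰

-49.3‰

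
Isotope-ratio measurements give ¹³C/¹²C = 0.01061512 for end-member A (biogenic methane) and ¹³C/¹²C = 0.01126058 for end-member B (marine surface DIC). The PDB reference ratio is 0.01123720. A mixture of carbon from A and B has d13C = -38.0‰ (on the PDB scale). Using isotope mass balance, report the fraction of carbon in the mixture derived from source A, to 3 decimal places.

δ_A = (0.01061512/0.01123720 − 1)×1000 = (0.944641 − 1)×1000 = -55.359‰
δ_B = (0.01126058/0.01123720 − 1)×1000 = (1.002081 − 1)×1000 = 2.081‰
f_A = (δ_mix − δ_B)/(δ_A − δ_B) = (-38.0 − (2.081))/(-55.359 − (2.081))
f_A = -40.081 / -57.440 = 0.6978

0.698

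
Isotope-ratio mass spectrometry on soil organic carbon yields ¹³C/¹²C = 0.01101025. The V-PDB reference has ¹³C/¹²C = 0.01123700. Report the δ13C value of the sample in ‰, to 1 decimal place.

δ13C = (R_sample / R_standard − 1) × 1000
R_sample / R_standard = 0.01101025 / 0.01123700 = 0.979821
δ13C = (0.979821 − 1) × 1000 = -20.18‰

-20.2‰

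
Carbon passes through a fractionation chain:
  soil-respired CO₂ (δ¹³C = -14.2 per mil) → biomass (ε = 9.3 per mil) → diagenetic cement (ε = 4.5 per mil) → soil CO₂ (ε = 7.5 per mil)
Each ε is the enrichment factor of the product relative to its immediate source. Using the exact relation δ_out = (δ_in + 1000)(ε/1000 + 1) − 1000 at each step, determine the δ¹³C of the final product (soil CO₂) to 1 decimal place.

step 1: δ = (-14.20 + 1000)·(9.3/1000 + 1) − 1000 = -5.03 per mil
step 2: δ = (-5.03 + 1000)·(4.5/1000 + 1) − 1000 = -0.55 per mil
step 3: δ = (-0.55 + 1000)·(7.5/1000 + 1) − 1000 = 6.94 per mil

6.9 per mil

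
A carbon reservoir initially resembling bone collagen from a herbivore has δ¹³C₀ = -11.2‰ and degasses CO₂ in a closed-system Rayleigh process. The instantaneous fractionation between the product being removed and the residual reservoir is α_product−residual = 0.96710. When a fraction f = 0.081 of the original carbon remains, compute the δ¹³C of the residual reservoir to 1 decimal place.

Rayleigh residual: δ_res = (δ₀ + 1000)·f^(α−1) − 1000
α − 1 = -0.03290
f^(α−1) = 0.081^(-0.03290) = 1.086203
δ_res = (-11.2 + 1000) × 1.086203 − 1000 = 1074.037 − 1000 = 74.04‰

74.0‰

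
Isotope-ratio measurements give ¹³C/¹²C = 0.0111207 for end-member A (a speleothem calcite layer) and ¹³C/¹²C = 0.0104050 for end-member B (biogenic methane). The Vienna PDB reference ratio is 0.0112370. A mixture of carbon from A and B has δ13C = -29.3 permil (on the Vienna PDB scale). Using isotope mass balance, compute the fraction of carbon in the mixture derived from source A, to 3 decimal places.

δ_A = (0.0111207/0.0112370 − 1)×1000 = (0.989650 − 1)×1000 = -10.350 permil
δ_B = (0.0104050/0.0112370 − 1)×1000 = (0.925959 − 1)×1000 = -74.041 permil
f_A = (δ_mix − δ_B)/(δ_A − δ_B) = (-29.3 − (-74.041))/(-10.350 − (-74.041))
f_A = 44.741 / 63.691 = 0.7025

0.702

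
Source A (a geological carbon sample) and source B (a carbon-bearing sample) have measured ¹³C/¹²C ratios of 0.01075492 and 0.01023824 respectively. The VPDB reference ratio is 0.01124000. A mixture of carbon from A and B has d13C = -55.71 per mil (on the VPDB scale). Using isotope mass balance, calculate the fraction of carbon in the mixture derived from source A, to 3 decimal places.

δ_A = (0.01075492/0.01124000 − 1)×1000 = (0.956843 − 1)×1000 = -43.157 per mil
δ_B = (0.01023824/0.01124000 − 1)×1000 = (0.910875 − 1)×1000 = -89.125 per mil
f_A = (δ_mix − δ_B)/(δ_A − δ_B) = (-55.71 − (-89.125))/(-43.157 − (-89.125))
f_A = 33.415 / 45.968 = 0.7269

0.727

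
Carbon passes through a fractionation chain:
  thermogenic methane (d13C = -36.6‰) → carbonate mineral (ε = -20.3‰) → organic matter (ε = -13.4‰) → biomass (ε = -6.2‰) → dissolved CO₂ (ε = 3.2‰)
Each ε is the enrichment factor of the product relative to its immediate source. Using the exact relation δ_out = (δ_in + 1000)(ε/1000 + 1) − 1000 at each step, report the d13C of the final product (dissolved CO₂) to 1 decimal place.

step 1: δ = (-36.60 + 1000)·(-20.3/1000 + 1) − 1000 = -56.16‰
step 2: δ = (-56.16 + 1000)·(-13.4/1000 + 1) − 1000 = -68.80‰
step 3: δ = (-68.80 + 1000)·(-6.2/1000 + 1) − 1000 = -74.58‰
step 4: δ = (-74.58 + 1000)·(3.2/1000 + 1) − 1000 = -71.62‰

-71.6‰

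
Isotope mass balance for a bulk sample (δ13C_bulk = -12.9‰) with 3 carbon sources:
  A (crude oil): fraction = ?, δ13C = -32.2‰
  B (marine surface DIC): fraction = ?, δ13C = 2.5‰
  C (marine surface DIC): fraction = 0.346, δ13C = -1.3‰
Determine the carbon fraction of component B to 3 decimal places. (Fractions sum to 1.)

0.248

Let f_B and f_A be the unknown fractions; fractions sum to 1 so f_B + f_A = 0.654.
Mass balance: Σ fᵢ·δᵢ = δ_bulk ⇒ f_B·(2.5) + f_A·(-32.2) = -12.9 − (-0.450) = -12.450
Substitute f_A = 0.654 − f_B:
f_B·(2.5 − -32.2) = -12.450 − 0.654×(-32.2) = 8.609
f_B = 8.609 / 34.7 = 0.2481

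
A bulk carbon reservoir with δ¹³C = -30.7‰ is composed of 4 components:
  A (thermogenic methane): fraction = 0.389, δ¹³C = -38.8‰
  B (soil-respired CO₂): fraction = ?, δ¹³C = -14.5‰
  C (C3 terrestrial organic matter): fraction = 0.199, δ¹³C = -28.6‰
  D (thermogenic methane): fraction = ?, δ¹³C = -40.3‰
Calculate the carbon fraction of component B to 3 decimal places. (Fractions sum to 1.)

Let f_B and f_D be the unknown fractions; fractions sum to 1 so f_B + f_D = 0.412.
Mass balance: Σ fᵢ·δᵢ = δ_bulk ⇒ f_B·(-14.5) + f_D·(-40.3) = -30.7 − (-20.785) = -9.915
Substitute f_D = 0.412 − f_B:
f_B·(-14.5 − -40.3) = -9.915 − 0.412×(-40.3) = 6.688
f_B = 6.688 / 25.8 = 0.2592

0.259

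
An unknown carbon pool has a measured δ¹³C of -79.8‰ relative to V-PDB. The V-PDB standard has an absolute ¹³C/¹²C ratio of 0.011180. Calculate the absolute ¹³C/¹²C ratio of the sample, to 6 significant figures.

0.0102878

R_sample = R_standard × (δ¹³C/1000 + 1)
R_sample = 0.011180 × (-79.8/1000 + 1) = 0.011180 × 0.920200
R_sample = 0.0102878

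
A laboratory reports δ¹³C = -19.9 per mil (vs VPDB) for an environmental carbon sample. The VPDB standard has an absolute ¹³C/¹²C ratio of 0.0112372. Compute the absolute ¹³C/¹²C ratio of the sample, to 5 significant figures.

R_sample = R_standard × (δ¹³C/1000 + 1)
R_sample = 0.0112372 × (-19.9/1000 + 1) = 0.0112372 × 0.980100
R_sample = 0.0110136

0.011014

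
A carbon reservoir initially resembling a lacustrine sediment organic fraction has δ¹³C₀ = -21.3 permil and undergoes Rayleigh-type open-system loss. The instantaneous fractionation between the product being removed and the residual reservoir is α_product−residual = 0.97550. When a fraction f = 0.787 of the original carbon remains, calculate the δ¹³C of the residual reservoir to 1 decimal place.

-15.5 permil

Rayleigh residual: δ_res = (δ₀ + 1000)·f^(α−1) − 1000
α − 1 = -0.02450
f^(α−1) = 0.787^(-0.02450) = 1.005886
δ_res = (-21.3 + 1000) × 1.005886 − 1000 = 984.460 − 1000 = -15.54 permil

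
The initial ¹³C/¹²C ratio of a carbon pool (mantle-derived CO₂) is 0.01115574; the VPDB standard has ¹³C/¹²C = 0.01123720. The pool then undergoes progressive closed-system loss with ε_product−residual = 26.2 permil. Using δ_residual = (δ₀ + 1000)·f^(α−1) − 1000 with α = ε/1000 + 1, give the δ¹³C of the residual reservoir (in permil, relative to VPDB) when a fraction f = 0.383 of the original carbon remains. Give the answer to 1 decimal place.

-31.9 permil

δ₀ = (0.01115574/0.01123720 − 1)×1000 = (0.992751 − 1)×1000 = -7.249 permil
α − 1 = ε/1000 = 0.0262
f^(α−1) = 0.383^(0.0262) = 0.975169
δ_res = (-7.249 + 1000) × 0.975169 − 1000 = 968.100 − 1000 = -31.90 permil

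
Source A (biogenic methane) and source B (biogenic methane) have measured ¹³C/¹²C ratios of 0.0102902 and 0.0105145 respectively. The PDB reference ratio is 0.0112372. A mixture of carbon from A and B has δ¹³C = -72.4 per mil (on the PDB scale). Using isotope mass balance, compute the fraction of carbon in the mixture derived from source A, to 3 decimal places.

0.405

δ_A = (0.0102902/0.0112372 − 1)×1000 = (0.915726 − 1)×1000 = -84.274 per mil
δ_B = (0.0105145/0.0112372 − 1)×1000 = (0.935687 − 1)×1000 = -64.313 per mil
f_A = (δ_mix − δ_B)/(δ_A − δ_B) = (-72.4 − (-64.313))/(-84.274 − (-64.313))
f_A = -8.087 / -19.960 = 0.4051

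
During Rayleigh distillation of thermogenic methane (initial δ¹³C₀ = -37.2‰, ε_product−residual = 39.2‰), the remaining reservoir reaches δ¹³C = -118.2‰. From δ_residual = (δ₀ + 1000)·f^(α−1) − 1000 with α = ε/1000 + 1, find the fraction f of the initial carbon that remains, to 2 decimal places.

α − 1 = ε/1000 = 0.0392
(δ_res + 1000)/(δ₀ + 1000) = (-118.2 + 1000)/(-37.2 + 1000) = 881.8/962.8 = 0.915870
f = 0.915870^(1/0.0392) = exp(ln(0.915870)/0.0392) = exp(-0.08788/0.0392)
f = exp(-2.2418) = 0.1063

0.11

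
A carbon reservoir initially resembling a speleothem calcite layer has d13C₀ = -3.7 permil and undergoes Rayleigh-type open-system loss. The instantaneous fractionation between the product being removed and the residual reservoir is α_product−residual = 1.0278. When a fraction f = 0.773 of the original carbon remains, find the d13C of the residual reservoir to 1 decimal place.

Rayleigh residual: δ_res = (δ₀ + 1000)·f^(α−1) − 1000
α − 1 = 0.02780
f^(α−1) = 0.773^(0.02780) = 0.992868
δ_res = (-3.7 + 1000) × 0.992868 − 1000 = 989.194 − 1000 = -10.81 permil

-10.8 permil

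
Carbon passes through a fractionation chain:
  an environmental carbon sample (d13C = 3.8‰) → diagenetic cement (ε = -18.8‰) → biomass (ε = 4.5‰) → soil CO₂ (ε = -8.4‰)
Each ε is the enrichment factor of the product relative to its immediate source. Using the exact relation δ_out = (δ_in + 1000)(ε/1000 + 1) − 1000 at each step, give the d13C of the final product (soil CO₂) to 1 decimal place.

step 1: δ = (3.80 + 1000)·(-18.8/1000 + 1) − 1000 = -15.07‰
step 2: δ = (-15.07 + 1000)·(4.5/1000 + 1) − 1000 = -10.64‰
step 3: δ = (-10.64 + 1000)·(-8.4/1000 + 1) − 1000 = -18.95‰

-18.9‰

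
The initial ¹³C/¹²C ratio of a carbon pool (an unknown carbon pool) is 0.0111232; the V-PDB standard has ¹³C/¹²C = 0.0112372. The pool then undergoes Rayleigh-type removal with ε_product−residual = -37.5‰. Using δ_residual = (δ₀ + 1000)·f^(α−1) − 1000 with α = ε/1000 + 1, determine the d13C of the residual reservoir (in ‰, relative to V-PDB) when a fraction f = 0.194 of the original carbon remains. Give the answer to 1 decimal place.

52.6‰

δ₀ = (0.0111232/0.0112372 − 1)×1000 = (0.989855 − 1)×1000 = -10.145‰
α − 1 = ε/1000 = -0.0375
f^(α−1) = 0.194^(-0.0375) = 1.063426
δ_res = (-10.145 + 1000) × 1.063426 − 1000 = 1052.638 − 1000 = 52.64‰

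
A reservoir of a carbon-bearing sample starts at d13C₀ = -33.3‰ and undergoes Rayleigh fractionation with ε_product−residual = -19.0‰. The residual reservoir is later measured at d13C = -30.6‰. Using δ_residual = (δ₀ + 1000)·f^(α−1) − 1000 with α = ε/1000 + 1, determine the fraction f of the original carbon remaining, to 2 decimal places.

0.86

α − 1 = ε/1000 = -0.0190
(δ_res + 1000)/(δ₀ + 1000) = (-30.6 + 1000)/(-33.3 + 1000) = 969.4/966.7 = 1.002793
f = 1.002793^(1/-0.0190) = exp(ln(1.002793)/-0.0190) = exp(0.00279/-0.0190)
f = exp(-0.1468) = 0.8635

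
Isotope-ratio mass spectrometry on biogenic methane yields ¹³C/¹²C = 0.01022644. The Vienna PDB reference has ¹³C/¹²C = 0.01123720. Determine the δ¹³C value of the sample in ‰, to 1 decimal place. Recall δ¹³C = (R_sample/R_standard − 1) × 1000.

-89.9‰

δ¹³C = (R_sample / R_standard − 1) × 1000
R_sample / R_standard = 0.01022644 / 0.01123720 = 0.910052
δ¹³C = (0.910052 − 1) × 1000 = -89.95‰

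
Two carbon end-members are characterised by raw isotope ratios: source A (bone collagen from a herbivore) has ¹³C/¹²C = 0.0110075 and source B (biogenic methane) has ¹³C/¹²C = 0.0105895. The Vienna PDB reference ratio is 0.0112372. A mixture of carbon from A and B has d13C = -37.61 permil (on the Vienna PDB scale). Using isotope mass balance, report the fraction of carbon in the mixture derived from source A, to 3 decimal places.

0.538

δ_A = (0.0110075/0.0112372 − 1)×1000 = (0.979559 − 1)×1000 = -20.441 permil
δ_B = (0.0105895/0.0112372 − 1)×1000 = (0.942361 − 1)×1000 = -57.639 permil
f_A = (δ_mix − δ_B)/(δ_A − δ_B) = (-37.61 − (-57.639))/(-20.441 − (-57.639))
f_A = 20.029 / 37.198 = 0.5384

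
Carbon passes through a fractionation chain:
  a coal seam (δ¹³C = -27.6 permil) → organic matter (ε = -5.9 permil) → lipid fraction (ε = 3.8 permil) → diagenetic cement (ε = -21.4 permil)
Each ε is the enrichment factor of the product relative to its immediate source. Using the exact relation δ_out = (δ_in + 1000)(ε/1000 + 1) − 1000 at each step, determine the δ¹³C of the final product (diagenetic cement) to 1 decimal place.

step 1: δ = (-27.60 + 1000)·(-5.9/1000 + 1) − 1000 = -33.34 permil
step 2: δ = (-33.34 + 1000)·(3.8/1000 + 1) − 1000 = -29.66 permil
step 3: δ = (-29.66 + 1000)·(-21.4/1000 + 1) − 1000 = -50.43 permil

-50.4 permil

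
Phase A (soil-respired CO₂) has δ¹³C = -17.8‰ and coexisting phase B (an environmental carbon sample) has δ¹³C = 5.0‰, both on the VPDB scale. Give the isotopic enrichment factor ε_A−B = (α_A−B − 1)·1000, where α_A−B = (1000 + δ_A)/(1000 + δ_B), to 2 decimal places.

-22.69‰

α_A−B = (1000 + -17.8) / (1000 + 5.0) = 982.2 / 1005.0 = 0.977313
ε_A−B = (0.977313 − 1) × 1000 = -22.687‰
(The approximation ε ≈ δ_A − δ_B would give -22.8‰.)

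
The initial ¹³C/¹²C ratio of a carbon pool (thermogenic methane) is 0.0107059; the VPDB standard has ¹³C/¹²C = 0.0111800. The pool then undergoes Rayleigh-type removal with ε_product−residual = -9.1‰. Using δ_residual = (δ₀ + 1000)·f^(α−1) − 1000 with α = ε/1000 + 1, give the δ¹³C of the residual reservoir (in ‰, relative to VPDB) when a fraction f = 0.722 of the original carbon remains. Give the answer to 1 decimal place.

-39.6‰

δ₀ = (0.0107059/0.0111800 − 1)×1000 = (0.957594 − 1)×1000 = -42.406‰
α − 1 = ε/1000 = -0.0091
f^(α−1) = 0.722^(-0.0091) = 1.002969
δ_res = (-42.406 + 1000) × 1.002969 − 1000 = 960.437 − 1000 = -39.56‰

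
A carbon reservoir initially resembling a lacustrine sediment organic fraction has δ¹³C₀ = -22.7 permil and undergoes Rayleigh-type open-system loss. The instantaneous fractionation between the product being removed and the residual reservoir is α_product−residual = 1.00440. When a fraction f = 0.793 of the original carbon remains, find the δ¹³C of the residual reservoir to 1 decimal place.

Rayleigh residual: δ_res = (δ₀ + 1000)·f^(α−1) − 1000
α − 1 = 0.00440
f^(α−1) = 0.793^(0.00440) = 0.998980
δ_res = (-22.7 + 1000) × 0.998980 − 1000 = 976.303 − 1000 = -23.70 permil

-23.7 permil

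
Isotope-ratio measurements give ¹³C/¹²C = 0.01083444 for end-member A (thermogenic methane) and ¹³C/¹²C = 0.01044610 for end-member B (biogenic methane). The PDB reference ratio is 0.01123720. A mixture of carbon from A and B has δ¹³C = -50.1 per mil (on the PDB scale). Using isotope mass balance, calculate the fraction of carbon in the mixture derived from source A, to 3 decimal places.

δ_A = (0.01083444/0.01123720 − 1)×1000 = (0.964158 − 1)×1000 = -35.842 per mil
δ_B = (0.01044610/0.01123720 − 1)×1000 = (0.929600 − 1)×1000 = -70.400 per mil
f_A = (δ_mix − δ_B)/(δ_A − δ_B) = (-50.1 − (-70.400))/(-35.842 − (-70.400))
f_A = 20.300 / 34.558 = 0.5874

0.587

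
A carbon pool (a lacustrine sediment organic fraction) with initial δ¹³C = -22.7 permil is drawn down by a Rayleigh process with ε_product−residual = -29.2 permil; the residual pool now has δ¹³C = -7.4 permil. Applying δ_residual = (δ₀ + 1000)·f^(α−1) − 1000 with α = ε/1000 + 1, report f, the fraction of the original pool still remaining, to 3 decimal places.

α − 1 = ε/1000 = -0.0292
(δ_res + 1000)/(δ₀ + 1000) = (-7.4 + 1000)/(-22.7 + 1000) = 992.6/977.3 = 1.015655
f = 1.015655^(1/-0.0292) = exp(ln(1.015655)/-0.0292) = exp(0.01553/-0.0292)
f = exp(-0.5320) = 0.5874

0.587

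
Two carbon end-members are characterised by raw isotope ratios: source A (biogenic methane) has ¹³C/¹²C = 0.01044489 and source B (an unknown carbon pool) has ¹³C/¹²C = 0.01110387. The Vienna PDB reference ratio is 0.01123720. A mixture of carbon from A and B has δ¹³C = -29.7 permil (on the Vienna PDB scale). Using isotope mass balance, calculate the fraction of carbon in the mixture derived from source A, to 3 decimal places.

0.304

δ_A = (0.01044489/0.01123720 − 1)×1000 = (0.929492 − 1)×1000 = -70.508 permil
δ_B = (0.01110387/0.01123720 − 1)×1000 = (0.988135 − 1)×1000 = -11.865 permil
f_A = (δ_mix − δ_B)/(δ_A − δ_B) = (-29.7 − (-11.865))/(-70.508 − (-11.865))
f_A = -17.835 / -58.643 = 0.3041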